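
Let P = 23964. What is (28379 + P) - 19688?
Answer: 32655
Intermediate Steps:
(28379 + P) - 19688 = (28379 + 23964) - 19688 = 52343 - 19688 = 32655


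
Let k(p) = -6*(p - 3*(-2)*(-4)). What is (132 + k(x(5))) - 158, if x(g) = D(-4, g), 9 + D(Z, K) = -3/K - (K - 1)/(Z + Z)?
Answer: 863/5 ≈ 172.60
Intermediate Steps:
D(Z, K) = -9 - 3/K - (-1 + K)/(2*Z) (D(Z, K) = -9 + (-3/K - (K - 1)/(Z + Z)) = -9 + (-3/K - (-1 + K)/(2*Z)) = -9 - 3/K - (-1 + K)/(2*Z))
x(g) = -73/8 - 3/g + g/8 (x(g) = -9 + (½)/(-4) - 3/g - ½*g/(-4) = -9 + (½)*(-¼) - 3/g - ½*g*(-¼) = -9 - ⅛ - 3/g + g/8 = -73/8 - 3/g + g/8)
k(p) = 144 - 6*p (k(p) = -6*(p + 6*(-4)) = -6*(p - 24) = -6*(-24 + p) = 144 - 6*p)
(132 + k(x(5))) - 158 = (132 + (144 - 3*(-24 + 5*(-73 + 5))/(4*5))) - 158 = (132 + (144 - 3*(-24 + 5*(-68))/(4*5))) - 158 = (132 + (144 - 3*(-24 - 340)/(4*5))) - 158 = (132 + (144 - 3*(-364)/(4*5))) - 158 = (132 + (144 - 6*(-91/10))) - 158 = (132 + (144 + 273/5)) - 158 = (132 + 993/5) - 158 = 1653/5 - 158 = 863/5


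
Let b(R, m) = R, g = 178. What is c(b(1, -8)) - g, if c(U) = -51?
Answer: -229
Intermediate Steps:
c(b(1, -8)) - g = -51 - 1*178 = -51 - 178 = -229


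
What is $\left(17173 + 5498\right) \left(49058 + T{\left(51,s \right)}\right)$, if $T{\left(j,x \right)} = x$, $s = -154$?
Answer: $1108702584$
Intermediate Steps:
$\left(17173 + 5498\right) \left(49058 + T{\left(51,s \right)}\right) = \left(17173 + 5498\right) \left(49058 - 154\right) = 22671 \cdot 48904 = 1108702584$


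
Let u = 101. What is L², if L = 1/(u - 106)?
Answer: 1/25 ≈ 0.040000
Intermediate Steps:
L = -⅕ (L = 1/(101 - 106) = 1/(-5) = -⅕ ≈ -0.20000)
L² = (-⅕)² = 1/25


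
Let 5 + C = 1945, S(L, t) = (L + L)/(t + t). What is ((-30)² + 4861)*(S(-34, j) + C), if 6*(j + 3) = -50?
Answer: 11193623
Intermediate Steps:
j = -34/3 (j = -3 + (⅙)*(-50) = -3 - 25/3 = -34/3 ≈ -11.333)
S(L, t) = L/t (S(L, t) = (2*L)/((2*t)) = (2*L)*(1/(2*t)) = L/t)
C = 1940 (C = -5 + 1945 = 1940)
((-30)² + 4861)*(S(-34, j) + C) = ((-30)² + 4861)*(-34/(-34/3) + 1940) = (900 + 4861)*(-34*(-3/34) + 1940) = 5761*(3 + 1940) = 5761*1943 = 11193623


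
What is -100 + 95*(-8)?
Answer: -860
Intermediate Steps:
-100 + 95*(-8) = -100 - 760 = -860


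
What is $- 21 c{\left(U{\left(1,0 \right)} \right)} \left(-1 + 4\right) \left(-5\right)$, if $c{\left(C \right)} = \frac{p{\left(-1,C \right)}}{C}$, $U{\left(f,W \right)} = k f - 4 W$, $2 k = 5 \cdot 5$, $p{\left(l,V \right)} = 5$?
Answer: $126$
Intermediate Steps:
$k = \frac{25}{2}$ ($k = \frac{5 \cdot 5}{2} = \frac{1}{2} \cdot 25 = \frac{25}{2} \approx 12.5$)
$U{\left(f,W \right)} = - 4 W + \frac{25 f}{2}$ ($U{\left(f,W \right)} = \frac{25 f}{2} - 4 W = - 4 W + \frac{25 f}{2}$)
$c{\left(C \right)} = \frac{5}{C}$
$- 21 c{\left(U{\left(1,0 \right)} \right)} \left(-1 + 4\right) \left(-5\right) = - 21 \frac{5}{\left(-4\right) 0 + \frac{25}{2} \cdot 1} \left(-1 + 4\right) \left(-5\right) = - 21 \frac{5}{0 + \frac{25}{2}} \cdot 3 \left(-5\right) = - 21 \frac{5}{\frac{25}{2}} \cdot 3 \left(-5\right) = - 21 \cdot 5 \cdot \frac{2}{25} \cdot 3 \left(-5\right) = - 21 \cdot \frac{2}{5} \cdot 3 \left(-5\right) = \left(-21\right) \frac{6}{5} \left(-5\right) = \left(- \frac{126}{5}\right) \left(-5\right) = 126$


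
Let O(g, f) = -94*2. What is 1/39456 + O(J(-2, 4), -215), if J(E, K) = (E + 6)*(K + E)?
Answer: -7417727/39456 ≈ -188.00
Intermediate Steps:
J(E, K) = (6 + E)*(E + K)
O(g, f) = -188
1/39456 + O(J(-2, 4), -215) = 1/39456 - 188 = -7417727/39456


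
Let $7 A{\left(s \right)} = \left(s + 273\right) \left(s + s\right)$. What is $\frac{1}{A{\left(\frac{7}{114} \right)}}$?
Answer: $\frac{6498}{31129} \approx 0.20874$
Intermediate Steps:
$A{\left(s \right)} = \frac{2 s \left(273 + s\right)}{7}$ ($A{\left(s \right)} = \frac{\left(s + 273\right) \left(s + s\right)}{7} = \frac{\left(273 + s\right) 2 s}{7} = \frac{2 s \left(273 + s\right)}{7}$)
$\frac{1}{A{\left(\frac{7}{114} \right)}} = \frac{1}{\frac{2}{7} \cdot \frac{7}{114} \left(273 + \frac{7}{114}\right)} = \frac{1}{\frac{2}{7} \cdot \frac{7}{114} \cdot \frac{31129}{114}} = \frac{1}{\frac{31129}{6498}} = \frac{6498}{31129}$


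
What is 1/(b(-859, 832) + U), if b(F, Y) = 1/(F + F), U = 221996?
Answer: 1718/381389127 ≈ 4.5046e-6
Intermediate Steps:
b(F, Y) = 1/(2*F)
1/(b(-859, 832) + U) = 1/((½)/(-859) + 221996) = 1/((½)*(-1/859) + 221996) = 1/(-1/1718 + 221996) = 1/(381389127/1718) = 1718/381389127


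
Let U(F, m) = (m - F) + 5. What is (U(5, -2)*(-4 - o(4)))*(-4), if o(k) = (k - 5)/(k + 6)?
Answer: -156/5 ≈ -31.200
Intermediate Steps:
o(k) = (-5 + k)/(6 + k)
U(F, m) = 5 + m - F
(U(5, -2)*(-4 - o(4)))*(-4) = ((5 - 2 - 1*5)*(-4 - (-5 + 4)/(6 + 4)))*(-4) = ((5 - 2 - 5)*(-4 - (-1)/10))*(-4) = -2*(-4 - (-1)/10)*(-4) = -2*(-4 - 1*(-⅒))*(-4) = -2*(-4 + ⅒)*(-4) = -2*(-39/10)*(-4) = (39/5)*(-4) = -156/5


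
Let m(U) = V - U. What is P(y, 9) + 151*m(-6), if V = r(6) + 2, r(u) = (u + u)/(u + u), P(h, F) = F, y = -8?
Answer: 1368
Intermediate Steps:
r(u) = 1 (r(u) = (2*u)/((2*u)) = (2*u)*(1/(2*u)) = 1)
V = 3 (V = 1 + 2 = 3)
m(U) = 3 - U
P(y, 9) + 151*m(-6) = 9 + 151*(3 - 1*(-6)) = 9 + 151*(3 + 6) = 9 + 151*9 = 9 + 1359 = 1368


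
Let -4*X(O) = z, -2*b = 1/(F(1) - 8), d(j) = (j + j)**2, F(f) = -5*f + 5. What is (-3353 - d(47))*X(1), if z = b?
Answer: 12189/64 ≈ 190.45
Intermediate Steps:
F(f) = 5 - 5*f
d(j) = 4*j**2 (d(j) = (2*j)**2 = 4*j**2)
b = 1/16 (b = -1/(2*((5 - 5*1) - 8)) = -1/(2*((5 - 5) - 8)) = -1/(2*(0 - 8)) = -1/2/(-8) = -1/2*(-1/8) = 1/16 ≈ 0.062500)
z = 1/16 ≈ 0.062500
X(O) = -1/64 (X(O) = -1/4*1/16 = -1/64)
(-3353 - d(47))*X(1) = (-3353 - 4*47**2)*(-1/64) = (-3353 - 4*2209)*(-1/64) = (-3353 - 1*8836)*(-1/64) = (-3353 - 8836)*(-1/64) = -12189*(-1/64) = 12189/64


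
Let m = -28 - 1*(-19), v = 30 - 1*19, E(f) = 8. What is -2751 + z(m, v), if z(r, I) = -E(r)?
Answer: -2759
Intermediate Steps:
v = 11 (v = 30 - 19 = 11)
m = -9 (m = -28 + 19 = -9)
z(r, I) = -8 (z(r, I) = -1*8 = -8)
-2751 + z(m, v) = -2751 - 8 = -2759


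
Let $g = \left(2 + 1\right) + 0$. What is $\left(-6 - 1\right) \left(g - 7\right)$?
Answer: $28$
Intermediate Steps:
$g = 3$ ($g = 3 + 0 = 3$)
$\left(-6 - 1\right) \left(g - 7\right) = \left(-6 - 1\right) \left(3 - 7\right) = \left(-6 - 1\right) \left(-4\right) = \left(-7\right) \left(-4\right) = 28$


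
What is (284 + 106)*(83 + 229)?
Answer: 121680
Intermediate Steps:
(284 + 106)*(83 + 229) = 390*312 = 121680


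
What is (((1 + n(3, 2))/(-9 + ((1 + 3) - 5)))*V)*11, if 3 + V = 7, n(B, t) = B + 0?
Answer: -88/5 ≈ -17.600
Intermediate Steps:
n(B, t) = B
V = 4 (V = -3 + 7 = 4)
(((1 + n(3, 2))/(-9 + ((1 + 3) - 5)))*V)*11 = (((1 + 3)/(-9 + ((1 + 3) - 5)))*4)*11 = ((4/(-9 + (4 - 5)))*4)*11 = ((4/(-9 - 1))*4)*11 = ((4/(-10))*4)*11 = ((4*(-⅒))*4)*11 = -⅖*4*11 = -8/5*11 = -88/5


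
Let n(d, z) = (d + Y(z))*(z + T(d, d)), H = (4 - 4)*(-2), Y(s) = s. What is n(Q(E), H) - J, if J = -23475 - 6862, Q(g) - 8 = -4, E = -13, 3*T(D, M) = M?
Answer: 91027/3 ≈ 30342.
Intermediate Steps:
T(D, M) = M/3
Q(g) = 4 (Q(g) = 8 - 4 = 4)
H = 0 (H = 0*(-2) = 0)
n(d, z) = (d + z)*(z + d/3)
J = -30337
n(Q(E), H) - J = (0**2 + (1/3)*4**2 + (4/3)*4*0) - 1*(-30337) = (0 + (1/3)*16 + 0) + 30337 = (0 + 16/3 + 0) + 30337 = 16/3 + 30337 = 91027/3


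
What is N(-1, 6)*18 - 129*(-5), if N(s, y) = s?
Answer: 627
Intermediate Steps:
N(-1, 6)*18 - 129*(-5) = -1*18 - 129*(-5) = -18 + 645 = 627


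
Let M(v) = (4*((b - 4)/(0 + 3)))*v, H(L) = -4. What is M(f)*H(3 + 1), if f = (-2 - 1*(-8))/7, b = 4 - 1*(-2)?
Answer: -64/7 ≈ -9.1429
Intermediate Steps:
b = 6 (b = 4 + 2 = 6)
f = 6/7 (f = (-2 + 8)*(1/7) = 6*(1/7) = 6/7 ≈ 0.85714)
M(v) = 8*v/3 (M(v) = (4*((6 - 4)/(0 + 3)))*v = (4*(2/3))*v = 8*v/3)
M(f)*H(3 + 1) = ((8/3)*(6/7))*(-4) = (16/7)*(-4) = -64/7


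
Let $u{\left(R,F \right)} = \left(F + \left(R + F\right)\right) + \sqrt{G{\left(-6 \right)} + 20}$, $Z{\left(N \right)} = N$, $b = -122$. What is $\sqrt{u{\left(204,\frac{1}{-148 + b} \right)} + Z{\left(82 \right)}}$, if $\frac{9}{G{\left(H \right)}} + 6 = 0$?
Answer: $\frac{\sqrt{2316540 + 4050 \sqrt{74}}}{90} \approx 17.038$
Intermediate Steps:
$G{\left(H \right)} = - \frac{3}{2}$ ($G{\left(H \right)} = \frac{9}{-6 + 0} = \frac{9}{-6} = 9 \left(- \frac{1}{6}\right) = - \frac{3}{2}$)
$u{\left(R,F \right)} = R + \frac{\sqrt{74}}{2} + 2 F$ ($u{\left(R,F \right)} = \left(F + \left(R + F\right)\right) + \sqrt{- \frac{3}{2} + 20} = \left(F + \left(F + R\right)\right) + \sqrt{\frac{37}{2}} = \left(R + 2 F\right) + \frac{\sqrt{74}}{2} = R + \frac{\sqrt{74}}{2} + 2 F$)
$\sqrt{u{\left(204,\frac{1}{-148 + b} \right)} + Z{\left(82 \right)}} = \sqrt{\left(204 + \frac{\sqrt{74}}{2} + \frac{2}{-148 - 122}\right) + 82} = \sqrt{\left(204 + \frac{\sqrt{74}}{2} + \frac{2}{-270}\right) + 82} = \sqrt{\left(204 + \frac{\sqrt{74}}{2} + 2 \left(- \frac{1}{270}\right)\right) + 82} = \sqrt{\left(204 + \frac{\sqrt{74}}{2} - \frac{1}{135}\right) + 82} = \sqrt{\left(\frac{27539}{135} + \frac{\sqrt{74}}{2}\right) + 82} = \sqrt{\frac{38609}{135} + \frac{\sqrt{74}}{2}}$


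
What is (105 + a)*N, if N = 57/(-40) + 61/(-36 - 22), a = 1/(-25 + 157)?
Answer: -39822653/153120 ≈ -260.07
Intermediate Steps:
a = 1/132 ≈ 0.0075758
N = -2873/1160 (N = 57*(-1/40) + 61/(-58) = -57/40 + 61*(-1/58) = -57/40 - 61/58 = -2873/1160 ≈ -2.4767)
(105 + a)*N = (105 + 1/132)*(-2873/1160) = (13861/132)*(-2873/1160) = -39822653/153120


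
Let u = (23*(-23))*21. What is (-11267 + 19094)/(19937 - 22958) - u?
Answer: 11184154/1007 ≈ 11106.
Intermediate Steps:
u = -11109 (u = -529*21 = -11109)
(-11267 + 19094)/(19937 - 22958) - u = (-11267 + 19094)/(19937 - 22958) - 1*(-11109) = 7827/(-3021) + 11109 = 7827*(-1/3021) + 11109 = -2609/1007 + 11109 = 11184154/1007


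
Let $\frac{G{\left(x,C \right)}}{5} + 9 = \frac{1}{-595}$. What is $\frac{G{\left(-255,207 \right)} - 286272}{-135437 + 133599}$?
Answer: $\frac{17035862}{109361} \approx 155.78$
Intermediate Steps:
$G{\left(x,C \right)} = - \frac{5356}{119}$ ($G{\left(x,C \right)} = -45 + \frac{5}{-595} = -45 + 5 \left(- \frac{1}{595}\right) = -45 - \frac{1}{119} = - \frac{5356}{119}$)
$\frac{G{\left(-255,207 \right)} - 286272}{-135437 + 133599} = \frac{- \frac{5356}{119} - 286272}{-135437 + 133599} = - \frac{34071724}{119 \left(-1838\right)} = \left(- \frac{34071724}{119}\right) \left(- \frac{1}{1838}\right) = \frac{17035862}{109361}$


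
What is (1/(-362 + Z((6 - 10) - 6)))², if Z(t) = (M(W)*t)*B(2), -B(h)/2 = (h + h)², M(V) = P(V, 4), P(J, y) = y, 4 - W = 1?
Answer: 1/842724 ≈ 1.1866e-6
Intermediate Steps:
W = 3 (W = 4 - 1*1 = 4 - 1 = 3)
M(V) = 4
B(h) = -8*h² (B(h) = -2*(h + h)² = -2*4*h² = -8*h²)
Z(t) = -128*t (Z(t) = (4*t)*(-8*2²) = (4*t)*(-8*4) = (4*t)*(-32) = -128*t)
(1/(-362 + Z((6 - 10) - 6)))² = (1/(-362 - 128*((6 - 10) - 6)))² = (1/(-362 - 128*(-4 - 6)))² = (1/(-362 - 128*(-10)))² = (1/(-362 + 1280))² = (1/918)² = 1/842724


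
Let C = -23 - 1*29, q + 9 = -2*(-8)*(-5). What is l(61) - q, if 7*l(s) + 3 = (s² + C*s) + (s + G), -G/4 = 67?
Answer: 962/7 ≈ 137.43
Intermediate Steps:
G = -268 (G = -4*67 = -268)
q = -89 (q = -9 - 2*(-8)*(-5) = -9 + 16*(-5) = -9 - 80 = -89)
C = -52 (C = -23 - 29 = -52)
l(s) = -271/7 - 51*s/7 + s²/7 (l(s) = -3/7 + ((s² - 52*s) + (s - 268))/7 = -3/7 + ((s² - 52*s) + (-268 + s))/7 = -3/7 + (-268 + s² - 51*s)/7 = -3/7 + (-268/7 - 51*s/7 + s²/7) = -271/7 - 51*s/7 + s²/7)
l(61) - q = (-271/7 - 51/7*61 + (⅐)*61²) - 1*(-89) = (-271/7 - 3111/7 + (⅐)*3721) + 89 = (-271/7 - 3111/7 + 3721/7) + 89 = 339/7 + 89 = 962/7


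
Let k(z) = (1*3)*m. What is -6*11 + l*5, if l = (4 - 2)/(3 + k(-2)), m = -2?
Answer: -208/3 ≈ -69.333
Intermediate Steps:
k(z) = -6 (k(z) = (1*3)*(-2) = 3*(-2) = -6)
l = -2/3 (l = (4 - 2)/(3 - 6) = 2/(-3) = 2*(-1/3) = -2/3 ≈ -0.66667)
-6*11 + l*5 = -6*11 - 2/3*5 = -66 - 10/3 = -208/3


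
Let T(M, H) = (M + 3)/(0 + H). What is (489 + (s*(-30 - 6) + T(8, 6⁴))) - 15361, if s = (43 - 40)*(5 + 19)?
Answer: -22633333/1296 ≈ -17464.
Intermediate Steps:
T(M, H) = (3 + M)/H
s = 72 (s = 3*24 = 72)
(489 + (s*(-30 - 6) + T(8, 6⁴))) - 15361 = (489 + (72*(-30 - 6) + (3 + 8)/(6⁴))) - 15361 = (489 + (72*(-36) + 11/1296)) - 15361 = (489 + (-2592 + (1/1296)*11)) - 15361 = (489 + (-2592 + 11/1296)) - 15361 = (489 - 3359221/1296) - 15361 = -2725477/1296 - 15361 = -22633333/1296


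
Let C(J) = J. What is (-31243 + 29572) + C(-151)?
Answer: -1822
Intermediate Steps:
(-31243 + 29572) + C(-151) = (-31243 + 29572) - 151 = -1671 - 151 = -1822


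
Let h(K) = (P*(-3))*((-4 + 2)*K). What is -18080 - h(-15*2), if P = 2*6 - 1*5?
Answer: -16820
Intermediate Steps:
P = 7 (P = 12 - 5 = 7)
h(K) = 42*K (h(K) = (7*(-3))*((-4 + 2)*K) = -(-42)*K = 42*K)
-18080 - h(-15*2) = -18080 - 42*(-15*2) = -18080 - 42*(-30) = -18080 - 1*(-1260) = -18080 + 1260 = -16820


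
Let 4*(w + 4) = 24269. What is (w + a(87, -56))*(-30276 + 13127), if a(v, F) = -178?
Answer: -403704609/4 ≈ -1.0093e+8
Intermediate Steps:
w = 24253/4 (w = -4 + (1/4)*24269 = -4 + 24269/4 = 24253/4 ≈ 6063.3)
(w + a(87, -56))*(-30276 + 13127) = (24253/4 - 178)*(-30276 + 13127) = (23541/4)*(-17149) = -403704609/4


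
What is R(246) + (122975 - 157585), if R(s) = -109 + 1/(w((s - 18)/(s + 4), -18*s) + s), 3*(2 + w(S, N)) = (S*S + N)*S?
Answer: -74717673481913/2152068652 ≈ -34719.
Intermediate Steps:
w(S, N) = -2 + S*(N + S²)/3 (w(S, N) = -2 + ((S*S + N)*S)/3 = -2 + ((S² + N)*S)/3 = -2 + ((N + S²)*S)/3 = -2 + (S*(N + S²))/3 = -2 + S*(N + S²)/3)
R(s) = -109 + 1/(-2 + s + (-18 + s)³/(3*(4 + s)³) - 6*s*(-18 + s)/(4 + s)) (R(s) = -109 + 1/((-2 + ((s - 18)/(s + 4))³/3 + (-18*s)*((s - 18)/(s + 4))/3) + s) = -109 + 1/((-2 + ((-18 + s)/(4 + s))³/3 + (-18*s)*((-18 + s)/(4 + s))/3) + s) = -109 + 1/((-2 + ((-18 + s)³/(4 + s)³)/3 - 6*s*(-18 + s)/(4 + s)) + s) = -109 + 1/((-2 + (-18 + s)³/(3*(4 + s)³) - 6*s*(-18 + s)/(4 + s)) + s) = -109 + 1/(-2 + s + (-18 + s)³/(3*(4 + s)³) - 6*s*(-18 + s)/(4 + s)))
R(246) + (122975 - 157585) = (-677736 - 1635*246⁴ + 22996*246³ + 253062*246² + 660396*246)/(6216 - 6060*246 - 2322*246² - 211*246³ + 15*246⁴) + (122975 - 157585) = (-677736 - 1635*3662186256 + 22996*14886936 + 253062*60516 + 162457416)/(6216 - 1490760 - 2322*60516 - 211*14886936 + 15*3662186256) - 34610 = (-677736 - 5987674528560 + 342339980256 + 15314299992 + 162457416)/(6216 - 1490760 - 140518152 - 3141143496 + 54932793840) - 34610 = -5629858468632/51649647648 - 34610 = (1/51649647648)*(-5629858468632) - 34610 = -234577436193/2152068652 - 34610 = -74717673481913/2152068652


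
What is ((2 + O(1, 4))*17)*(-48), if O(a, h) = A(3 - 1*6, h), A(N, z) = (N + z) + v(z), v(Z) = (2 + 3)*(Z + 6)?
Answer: -43248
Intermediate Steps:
v(Z) = 30 + 5*Z (v(Z) = 5*(6 + Z) = 30 + 5*Z)
A(N, z) = 30 + N + 6*z (A(N, z) = (N + z) + (30 + 5*z) = 30 + N + 6*z)
O(a, h) = 27 + 6*h (O(a, h) = 30 + (3 - 1*6) + 6*h = 30 + (3 - 6) + 6*h = 30 - 3 + 6*h = 27 + 6*h)
((2 + O(1, 4))*17)*(-48) = ((2 + (27 + 6*4))*17)*(-48) = ((2 + (27 + 24))*17)*(-48) = ((2 + 51)*17)*(-48) = (53*17)*(-48) = 901*(-48) = -43248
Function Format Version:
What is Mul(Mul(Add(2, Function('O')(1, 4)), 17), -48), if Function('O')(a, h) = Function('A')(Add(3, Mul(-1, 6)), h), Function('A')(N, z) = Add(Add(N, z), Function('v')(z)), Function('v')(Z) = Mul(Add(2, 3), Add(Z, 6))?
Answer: -43248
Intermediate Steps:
Function('v')(Z) = Add(30, Mul(5, Z)) (Function('v')(Z) = Mul(5, Add(6, Z)) = Add(30, Mul(5, Z)))
Function('A')(N, z) = Add(30, N, Mul(6, z)) (Function('A')(N, z) = Add(Add(N, z), Add(30, Mul(5, z))) = Add(30, N, Mul(6, z)))
Function('O')(a, h) = Add(27, Mul(6, h)) (Function('O')(a, h) = Add(30, Add(3, Mul(-1, 6)), Mul(6, h)) = Add(30, Add(3, -6), Mul(6, h)) = Add(30, -3, Mul(6, h)) = Add(27, Mul(6, h)))
Mul(Mul(Add(2, Function('O')(1, 4)), 17), -48) = Mul(Mul(Add(2, Add(27, Mul(6, 4))), 17), -48) = Mul(Mul(Add(2, Add(27, 24)), 17), -48) = Mul(Mul(Add(2, 51), 17), -48) = Mul(Mul(53, 17), -48) = Mul(901, -48) = -43248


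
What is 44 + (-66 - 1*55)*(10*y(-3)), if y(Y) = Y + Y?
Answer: 7304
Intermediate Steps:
y(Y) = 2*Y
44 + (-66 - 1*55)*(10*y(-3)) = 44 + (-66 - 1*55)*(10*(2*(-3))) = 44 + (-66 - 55)*(10*(-6)) = 44 - 121*(-60) = 44 + 7260 = 7304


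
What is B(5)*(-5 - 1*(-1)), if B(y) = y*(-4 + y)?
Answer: -20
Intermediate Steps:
B(5)*(-5 - 1*(-1)) = (5*(-4 + 5))*(-5 - 1*(-1)) = (5*1)*(-5 + 1) = 5*(-4) = -20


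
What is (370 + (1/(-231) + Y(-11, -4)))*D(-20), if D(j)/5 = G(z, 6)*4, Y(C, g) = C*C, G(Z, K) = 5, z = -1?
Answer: 11342000/231 ≈ 49100.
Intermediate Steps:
Y(C, g) = C**2
D(j) = 100 (D(j) = 5*(5*4) = 5*20 = 100)
(370 + (1/(-231) + Y(-11, -4)))*D(-20) = (370 + (1/(-231) + (-11)**2))*100 = (370 + (-1/231 + 121))*100 = (370 + 27950/231)*100 = (113420/231)*100 = 11342000/231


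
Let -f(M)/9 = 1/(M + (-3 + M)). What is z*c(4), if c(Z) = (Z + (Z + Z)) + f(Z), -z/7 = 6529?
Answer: -2330853/5 ≈ -4.6617e+5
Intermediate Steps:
z = -45703 (z = -7*6529 = -45703)
f(M) = -9/(-3 + 2*M) (f(M) = -9/(M + (-3 + M)) = -9/(-3 + 2*M))
c(Z) = -9/(-3 + 2*Z) + 3*Z (c(Z) = (Z + (Z + Z)) - 9/(-3 + 2*Z) = (Z + 2*Z) - 9/(-3 + 2*Z) = 3*Z - 9/(-3 + 2*Z) = -9/(-3 + 2*Z) + 3*Z)
z*c(4) = -137109*(-3 + 4*(-3 + 2*4))/(-3 + 2*4) = -137109*(-3 + 4*(-3 + 8))/(-3 + 8) = -137109*(-3 + 4*5)/5 = -137109*(-3 + 20)/5 = -137109*17/5 = -45703*51/5 = -2330853/5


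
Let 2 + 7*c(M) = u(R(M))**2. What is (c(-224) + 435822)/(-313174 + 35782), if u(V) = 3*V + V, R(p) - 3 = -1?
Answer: -190676/121359 ≈ -1.5712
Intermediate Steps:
R(p) = 2 (R(p) = 3 - 1 = 2)
u(V) = 4*V
c(M) = 62/7 (c(M) = -2/7 + (4*2)**2/7 = -2/7 + (1/7)*8**2 = -2/7 + (1/7)*64 = -2/7 + 64/7 = 62/7)
(c(-224) + 435822)/(-313174 + 35782) = (62/7 + 435822)/(-313174 + 35782) = (3050816/7)/(-277392) = (3050816/7)*(-1/277392) = -190676/121359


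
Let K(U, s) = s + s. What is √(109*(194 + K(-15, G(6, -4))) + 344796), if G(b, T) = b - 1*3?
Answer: 2*√91649 ≈ 605.47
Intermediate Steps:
G(b, T) = -3 + b (G(b, T) = b - 3 = -3 + b)
K(U, s) = 2*s
√(109*(194 + K(-15, G(6, -4))) + 344796) = √(109*(194 + 2*(-3 + 6)) + 344796) = √(109*(194 + 2*3) + 344796) = √(109*(194 + 6) + 344796) = √(109*200 + 344796) = √(21800 + 344796) = √366596 = 2*√91649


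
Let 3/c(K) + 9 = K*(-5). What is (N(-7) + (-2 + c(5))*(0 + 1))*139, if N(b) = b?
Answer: -42951/34 ≈ -1263.3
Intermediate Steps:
c(K) = 3/(-9 - 5*K) (c(K) = 3/(-9 + K*(-5)) = 3/(-9 - 5*K))
(N(-7) + (-2 + c(5))*(0 + 1))*139 = (-7 + (-2 - 3/(9 + 5*5))*(0 + 1))*139 = (-7 + (-2 - 3/(9 + 25))*1)*139 = (-7 + (-2 - 3/34)*1)*139 = (-7 - 71/34*1)*139 = (-7 - 71/34)*139 = -309/34*139 = -42951/34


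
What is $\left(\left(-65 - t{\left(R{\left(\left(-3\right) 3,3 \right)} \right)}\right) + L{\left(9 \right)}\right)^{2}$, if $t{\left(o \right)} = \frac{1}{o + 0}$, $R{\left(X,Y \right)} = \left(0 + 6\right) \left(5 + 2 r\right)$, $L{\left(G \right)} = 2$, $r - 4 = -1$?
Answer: $\frac{17297281}{4356} \approx 3970.9$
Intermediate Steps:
$r = 3$ ($r = 4 - 1 = 3$)
$R{\left(X,Y \right)} = 66$ ($R{\left(X,Y \right)} = \left(0 + 6\right) \left(5 + 2 \cdot 3\right) = 6 \left(5 + 6\right) = 6 \cdot 11 = 66$)
$t{\left(o \right)} = \frac{1}{o}$
$\left(\left(-65 - t{\left(R{\left(\left(-3\right) 3,3 \right)} \right)}\right) + L{\left(9 \right)}\right)^{2} = \left(\left(-65 - \frac{1}{66}\right) + 2\right)^{2} = \left(- \frac{4291}{66} + 2\right)^{2} = \left(- \frac{4159}{66}\right)^{2} = \frac{17297281}{4356}$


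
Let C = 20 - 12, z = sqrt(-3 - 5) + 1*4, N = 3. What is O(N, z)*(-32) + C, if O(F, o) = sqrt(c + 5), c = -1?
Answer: -56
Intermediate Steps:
z = 4 + 2*I*sqrt(2) (z = sqrt(-8) + 4 = 2*I*sqrt(2) + 4 = 4 + 2*I*sqrt(2) ≈ 4.0 + 2.8284*I)
O(F, o) = 2 (O(F, o) = sqrt(-1 + 5) = sqrt(4) = 2)
C = 8
O(N, z)*(-32) + C = 2*(-32) + 8 = -64 + 8 = -56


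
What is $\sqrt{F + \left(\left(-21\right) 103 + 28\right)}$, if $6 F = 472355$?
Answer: $\frac{\sqrt{2757270}}{6} \approx 276.75$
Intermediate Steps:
$F = \frac{472355}{6}$ ($F = \frac{1}{6} \cdot 472355 = \frac{472355}{6} \approx 78726.0$)
$\sqrt{F + \left(\left(-21\right) 103 + 28\right)} = \sqrt{\frac{472355}{6} + \left(\left(-21\right) 103 + 28\right)} = \sqrt{\frac{472355}{6} + \left(-2163 + 28\right)} = \sqrt{\frac{472355}{6} - 2135} = \sqrt{\frac{459545}{6}} = \frac{\sqrt{2757270}}{6}$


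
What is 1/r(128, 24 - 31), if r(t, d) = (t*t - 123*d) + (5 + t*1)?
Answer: 1/17378 ≈ 5.7544e-5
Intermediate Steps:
r(t, d) = 5 + t + t**2 - 123*d (r(t, d) = (t**2 - 123*d) + (5 + t) = 5 + t + t**2 - 123*d)
1/r(128, 24 - 31) = 1/(5 + 128 + 128**2 - 123*(24 - 31)) = 1/(5 + 128 + 16384 - 123*(-7)) = 1/(5 + 128 + 16384 + 861) = 1/17378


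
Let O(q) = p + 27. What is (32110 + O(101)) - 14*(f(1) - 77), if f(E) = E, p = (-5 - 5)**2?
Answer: 33301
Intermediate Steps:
p = 100 (p = (-10)**2 = 100)
O(q) = 127 (O(q) = 100 + 27 = 127)
(32110 + O(101)) - 14*(f(1) - 77) = (32110 + 127) - 14*(1 - 77) = 32237 - 14*(-76) = 32237 + 1064 = 33301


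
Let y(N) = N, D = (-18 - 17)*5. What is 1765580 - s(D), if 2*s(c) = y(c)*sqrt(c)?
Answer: 1765580 + 875*I*sqrt(7)/2 ≈ 1.7656e+6 + 1157.5*I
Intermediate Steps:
D = -175 (D = -35*5 = -175)
s(c) = c**(3/2)/2 (s(c) = (c*sqrt(c))/2 = c**(3/2)/2)
1765580 - s(D) = 1765580 - (-175)**(3/2)/2 = 1765580 - (-875*I*sqrt(7))/2 = 1765580 - (-875)*I*sqrt(7)/2 = 1765580 + 875*I*sqrt(7)/2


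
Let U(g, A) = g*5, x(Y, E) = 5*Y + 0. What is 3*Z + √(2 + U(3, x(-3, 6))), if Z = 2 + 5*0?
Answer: 6 + √17 ≈ 10.123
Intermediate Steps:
x(Y, E) = 5*Y
U(g, A) = 5*g
Z = 2 (Z = 2 + 0 = 2)
3*Z + √(2 + U(3, x(-3, 6))) = 3*2 + √(2 + 5*3) = 6 + √(2 + 15) = 6 + √17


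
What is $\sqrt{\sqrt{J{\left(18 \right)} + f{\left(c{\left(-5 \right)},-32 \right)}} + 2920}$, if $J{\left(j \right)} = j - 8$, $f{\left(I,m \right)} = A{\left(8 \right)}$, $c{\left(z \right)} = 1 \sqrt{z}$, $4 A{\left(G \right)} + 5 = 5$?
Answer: $\sqrt{2920 + \sqrt{10}} \approx 54.066$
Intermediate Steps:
$A{\left(G \right)} = 0$ ($A{\left(G \right)} = - \frac{5}{4} + \frac{1}{4} \cdot 5 = - \frac{5}{4} + \frac{5}{4} = 0$)
$c{\left(z \right)} = \sqrt{z}$
$f{\left(I,m \right)} = 0$
$J{\left(j \right)} = -8 + j$ ($J{\left(j \right)} = j - 8 = -8 + j$)
$\sqrt{\sqrt{J{\left(18 \right)} + f{\left(c{\left(-5 \right)},-32 \right)}} + 2920} = \sqrt{\sqrt{\left(-8 + 18\right) + 0} + 2920} = \sqrt{\sqrt{10 + 0} + 2920} = \sqrt{\sqrt{10} + 2920} = \sqrt{2920 + \sqrt{10}}$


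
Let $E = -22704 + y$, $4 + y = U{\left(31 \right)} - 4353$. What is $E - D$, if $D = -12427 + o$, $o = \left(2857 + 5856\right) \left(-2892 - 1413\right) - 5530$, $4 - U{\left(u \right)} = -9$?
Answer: $37500374$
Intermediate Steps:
$U{\left(u \right)} = 13$ ($U{\left(u \right)} = 4 - -9 = 4 + 9 = 13$)
$o = -37514995$ ($o = 8713 \left(-4305\right) - 5530 = -37509465 - 5530 = -37514995$)
$y = -4344$ ($y = -4 + \left(13 - 4353\right) = -4 - 4340 = -4344$)
$E = -27048$ ($E = -22704 - 4344 = -27048$)
$D = -37527422$ ($D = -12427 - 37514995 = -37527422$)
$E - D = -27048 - -37527422 = -27048 + 37527422 = 37500374$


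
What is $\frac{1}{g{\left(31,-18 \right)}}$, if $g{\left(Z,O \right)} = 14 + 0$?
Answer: $\frac{1}{14} \approx 0.071429$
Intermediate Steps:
$g{\left(Z,O \right)} = 14$
$\frac{1}{g{\left(31,-18 \right)}} = \frac{1}{14}$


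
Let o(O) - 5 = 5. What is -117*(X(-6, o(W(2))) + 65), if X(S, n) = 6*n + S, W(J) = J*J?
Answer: -13923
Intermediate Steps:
W(J) = J**2
o(O) = 10 (o(O) = 5 + 5 = 10)
X(S, n) = S + 6*n
-117*(X(-6, o(W(2))) + 65) = -117*((-6 + 6*10) + 65) = -117*((-6 + 60) + 65) = -117*(54 + 65) = -117*119 = -13923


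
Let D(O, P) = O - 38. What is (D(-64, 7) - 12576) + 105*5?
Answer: -12153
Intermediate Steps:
D(O, P) = -38 + O
(D(-64, 7) - 12576) + 105*5 = ((-38 - 64) - 12576) + 105*5 = (-102 - 12576) + 525 = -12678 + 525 = -12153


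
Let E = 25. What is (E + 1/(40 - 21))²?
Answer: 226576/361 ≈ 627.63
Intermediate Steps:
(E + 1/(40 - 21))² = (25 + 1/(40 - 21))² = (25 + 1/19)² = (476/19)² = 226576/361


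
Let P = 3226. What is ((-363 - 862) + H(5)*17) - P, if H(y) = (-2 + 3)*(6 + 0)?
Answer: -4349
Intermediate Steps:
H(y) = 6 (H(y) = 1*6 = 6)
((-363 - 862) + H(5)*17) - P = ((-363 - 862) + 6*17) - 1*3226 = (-1225 + 102) - 3226 = -1123 - 3226 = -4349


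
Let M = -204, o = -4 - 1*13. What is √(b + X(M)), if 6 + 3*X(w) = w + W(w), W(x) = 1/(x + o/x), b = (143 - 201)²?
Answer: √19723833058/2447 ≈ 57.393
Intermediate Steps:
o = -17 (o = -4 - 13 = -17)
b = 3364 (b = (-58)² = 3364)
W(x) = 1/(x - 17/x)
X(w) = -2 + w/3 + w/(3*(-17 + w²)) (X(w) = -2 + (w + w/(-17 + w²))/3 = -2 + (w/3 + w/(3*(-17 + w²))) = -2 + w/3 + w/(3*(-17 + w²)))
√(b + X(M)) = √(3364 + (-204 + (-17 + (-204)²)*(-6 - 204))/(3*(-17 + (-204)²))) = √(3364 + (-204 + (-17 + 41616)*(-210))/(3*(-17 + 41616))) = √(3364 + (⅓)*(-204 + 41599*(-210))/41599) = √(3364 + (⅓)*(1/41599)*(-204 - 8735790)) = √(3364 + (⅓)*(1/41599)*(-8735994)) = √(3364 - 171294/2447) = √(8060414/2447) = √19723833058/2447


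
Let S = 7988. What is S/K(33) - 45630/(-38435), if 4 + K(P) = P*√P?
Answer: 573430070/276124727 + 263604*√33/35921 ≈ 44.233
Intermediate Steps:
K(P) = -4 + P^(3/2) (K(P) = -4 + P*√P = -4 + P^(3/2))
S/K(33) - 45630/(-38435) = 7988/(-4 + 33^(3/2)) - 45630/(-38435) = 7988/(-4 + 33*√33) - 45630*(-1/38435) = 7988/(-4 + 33*√33) + 9126/7687 = 9126/7687 + 7988/(-4 + 33*√33)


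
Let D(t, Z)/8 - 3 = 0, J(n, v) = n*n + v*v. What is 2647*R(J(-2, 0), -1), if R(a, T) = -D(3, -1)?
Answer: -63528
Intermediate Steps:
J(n, v) = n² + v²
D(t, Z) = 24 (D(t, Z) = 24 + 8*0 = 24 + 0 = 24)
R(a, T) = -24 (R(a, T) = -1*24 = -24)
2647*R(J(-2, 0), -1) = 2647*(-24) = -63528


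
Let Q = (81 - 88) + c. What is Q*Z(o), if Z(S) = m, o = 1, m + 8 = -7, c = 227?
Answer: -3300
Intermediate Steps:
m = -15 (m = -8 - 7 = -15)
Z(S) = -15
Q = 220 (Q = (81 - 88) + 227 = -7 + 227 = 220)
Q*Z(o) = 220*(-15) = -3300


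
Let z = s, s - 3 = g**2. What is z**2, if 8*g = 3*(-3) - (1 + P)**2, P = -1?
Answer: 74529/4096 ≈ 18.196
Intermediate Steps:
g = -9/8 (g = (3*(-3) - (1 - 1)**2)/8 = (-9 - 1*0**2)/8 = (-9 - 1*0)/8 = (-9 + 0)/8 = (1/8)*(-9) = -9/8 ≈ -1.1250)
s = 273/64 (s = 3 + (-9/8)**2 = 3 + 81/64 = 273/64 ≈ 4.2656)
z = 273/64 ≈ 4.2656
z**2 = (273/64)**2 = 74529/4096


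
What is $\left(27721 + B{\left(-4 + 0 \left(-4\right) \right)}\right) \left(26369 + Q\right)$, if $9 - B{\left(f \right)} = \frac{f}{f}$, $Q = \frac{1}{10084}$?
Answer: $\frac{7373279661813}{10084} \approx 7.3119 \cdot 10^{8}$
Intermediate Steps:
$Q = \frac{1}{10084} \approx 9.9167 \cdot 10^{-5}$
$B{\left(f \right)} = 8$ ($B{\left(f \right)} = 9 - \frac{f}{f} = 9 - 1 = 8$)
$\left(27721 + B{\left(-4 + 0 \left(-4\right) \right)}\right) \left(26369 + Q\right) = \left(27721 + 8\right) \left(26369 + \frac{1}{10084}\right) = 27729 \cdot \frac{265904997}{10084} = \frac{7373279661813}{10084}$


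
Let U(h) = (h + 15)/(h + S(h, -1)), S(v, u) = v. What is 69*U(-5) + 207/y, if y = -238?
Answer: -16629/238 ≈ -69.870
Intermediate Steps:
U(h) = (15 + h)/(2*h) (U(h) = (h + 15)/(h + h) = (15 + h)/((2*h)) = (15 + h)*(1/(2*h)) = (15 + h)/(2*h))
69*U(-5) + 207/y = 69*((1/2)*(15 - 5)/(-5)) + 207/(-238) = 69*((1/2)*(-1/5)*10) + 207*(-1/238) = 69*(-1) - 207/238 = -69 - 207/238 = -16629/238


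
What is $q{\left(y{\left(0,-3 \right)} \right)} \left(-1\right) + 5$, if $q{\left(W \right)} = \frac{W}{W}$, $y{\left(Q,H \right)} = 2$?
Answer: $4$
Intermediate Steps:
$q{\left(W \right)} = 1$
$q{\left(y{\left(0,-3 \right)} \right)} \left(-1\right) + 5 = 1 \left(-1\right) + 5 = -1 + 5 = 4$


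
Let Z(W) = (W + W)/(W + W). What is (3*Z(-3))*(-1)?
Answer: -3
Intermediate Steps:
Z(W) = 1 (Z(W) = (2*W)/((2*W)) = (2*W)*(1/(2*W)) = 1)
(3*Z(-3))*(-1) = (3*1)*(-1) = 3*(-1) = -3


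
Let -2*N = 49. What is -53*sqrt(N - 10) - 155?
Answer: -155 - 53*I*sqrt(138)/2 ≈ -155.0 - 311.3*I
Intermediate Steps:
N = -49/2 (N = -1/2*49 = -49/2 ≈ -24.500)
-53*sqrt(N - 10) - 155 = -53*sqrt(-49/2 - 10) - 155 = -53*I*sqrt(138)/2 - 155 = -155 - 53*I*sqrt(138)/2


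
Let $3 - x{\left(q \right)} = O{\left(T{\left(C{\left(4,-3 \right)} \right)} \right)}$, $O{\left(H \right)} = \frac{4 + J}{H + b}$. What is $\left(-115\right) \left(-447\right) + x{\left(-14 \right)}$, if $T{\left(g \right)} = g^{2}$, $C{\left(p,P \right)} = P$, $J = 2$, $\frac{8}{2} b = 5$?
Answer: $\frac{2107704}{41} \approx 51407.0$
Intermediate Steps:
$b = \frac{5}{4}$ ($b = \frac{1}{4} \cdot 5 = \frac{5}{4} \approx 1.25$)
$O{\left(H \right)} = \frac{6}{\frac{5}{4} + H}$ ($O{\left(H \right)} = \frac{4 + 2}{H + \frac{5}{4}} = \frac{6}{\frac{5}{4} + H}$)
$x{\left(q \right)} = \frac{99}{41}$ ($x{\left(q \right)} = 3 - \frac{24}{5 + 4 \left(-3\right)^{2}} = 3 - \frac{24}{5 + 4 \cdot 9} = 3 - \frac{24}{5 + 36} = 3 - \frac{24}{41} = \frac{99}{41}$)
$\left(-115\right) \left(-447\right) + x{\left(-14 \right)} = \left(-115\right) \left(-447\right) + \frac{99}{41} = 51405 + \frac{99}{41} = \frac{2107704}{41}$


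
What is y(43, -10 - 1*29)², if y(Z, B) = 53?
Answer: 2809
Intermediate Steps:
y(43, -10 - 1*29)² = 53² = 2809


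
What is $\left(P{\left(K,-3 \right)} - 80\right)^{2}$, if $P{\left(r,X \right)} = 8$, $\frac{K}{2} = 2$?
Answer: $5184$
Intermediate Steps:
$K = 4$ ($K = 2 \cdot 2 = 4$)
$\left(P{\left(K,-3 \right)} - 80\right)^{2} = \left(8 - 80\right)^{2} = \left(-72\right)^{2} = 5184$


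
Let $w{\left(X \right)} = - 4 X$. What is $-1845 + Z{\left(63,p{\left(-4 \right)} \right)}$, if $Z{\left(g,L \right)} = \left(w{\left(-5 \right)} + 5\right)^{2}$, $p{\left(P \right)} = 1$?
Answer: $-1220$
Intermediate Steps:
$Z{\left(g,L \right)} = 625$ ($Z{\left(g,L \right)} = \left(\left(-4\right) \left(-5\right) + 5\right)^{2} = \left(20 + 5\right)^{2} = 25^{2} = 625$)
$-1845 + Z{\left(63,p{\left(-4 \right)} \right)} = -1845 + 625 = -1220$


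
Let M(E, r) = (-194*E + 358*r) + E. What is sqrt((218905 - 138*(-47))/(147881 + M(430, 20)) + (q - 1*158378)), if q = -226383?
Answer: 2*I*sqrt(499352867475105)/72051 ≈ 620.29*I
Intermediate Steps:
M(E, r) = -193*E + 358*r
sqrt((218905 - 138*(-47))/(147881 + M(430, 20)) + (q - 1*158378)) = sqrt((218905 - 138*(-47))/(147881 + (-193*430 + 358*20)) + (-226383 - 1*158378)) = sqrt((218905 + 6486)/(147881 + (-82990 + 7160)) + (-226383 - 158378)) = sqrt(225391/(147881 - 75830) - 384761) = sqrt(225391/72051 - 384761) = sqrt(-27722189420/72051) = 2*I*sqrt(499352867475105)/72051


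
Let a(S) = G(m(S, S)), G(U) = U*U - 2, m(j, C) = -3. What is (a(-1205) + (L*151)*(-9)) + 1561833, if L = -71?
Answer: 1658329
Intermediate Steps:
G(U) = -2 + U² (G(U) = U² - 2 = -2 + U²)
a(S) = 7 (a(S) = -2 + (-3)² = -2 + 9 = 7)
(a(-1205) + (L*151)*(-9)) + 1561833 = (7 - 71*151*(-9)) + 1561833 = (7 - 10721*(-9)) + 1561833 = (7 + 96489) + 1561833 = 96496 + 1561833 = 1658329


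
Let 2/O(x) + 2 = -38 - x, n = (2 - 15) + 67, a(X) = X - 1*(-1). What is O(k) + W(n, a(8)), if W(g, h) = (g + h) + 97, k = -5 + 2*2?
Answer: 6238/39 ≈ 159.95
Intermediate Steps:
a(X) = 1 + X (a(X) = X + 1 = 1 + X)
n = 54 (n = -13 + 67 = 54)
k = -1 (k = -5 + 4 = -1)
O(x) = 2/(-40 - x) (O(x) = 2/(-2 + (-38 - x)) = 2/(-40 - x))
W(g, h) = 97 + g + h
O(k) + W(n, a(8)) = -2/(40 - 1) + (97 + 54 + (1 + 8)) = -2/39 + (97 + 54 + 9) = -2*1/39 + 160 = -2/39 + 160 = 6238/39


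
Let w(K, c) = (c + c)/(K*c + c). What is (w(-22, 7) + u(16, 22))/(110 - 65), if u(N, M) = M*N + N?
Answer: 7726/945 ≈ 8.1757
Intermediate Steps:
u(N, M) = N + M*N
w(K, c) = 2*c/(c + K*c) (w(K, c) = (2*c)/(c + K*c) = 2*c/(c + K*c))
(w(-22, 7) + u(16, 22))/(110 - 65) = (2/(1 - 22) + 16*(1 + 22))/(110 - 65) = (2/(-21) + 16*23)/45 = (2*(-1/21) + 368)*(1/45) = (-2/21 + 368)*(1/45) = (7726/21)*(1/45) = 7726/945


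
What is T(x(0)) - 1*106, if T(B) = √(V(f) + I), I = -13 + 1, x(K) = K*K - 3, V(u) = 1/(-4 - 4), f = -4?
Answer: -106 + I*√194/4 ≈ -106.0 + 3.4821*I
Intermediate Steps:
V(u) = -⅛ (V(u) = 1/(-8) = -⅛)
x(K) = -3 + K² (x(K) = K² - 3 = -3 + K²)
I = -12
T(B) = I*√194/4 (T(B) = √(-⅛ - 12) = √(-97/8) = I*√194/4)
T(x(0)) - 1*106 = I*√194/4 - 1*106 = I*√194/4 - 106 = -106 + I*√194/4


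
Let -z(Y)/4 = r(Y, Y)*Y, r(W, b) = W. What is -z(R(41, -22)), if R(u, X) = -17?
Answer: 1156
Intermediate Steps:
z(Y) = -4*Y**2 (z(Y) = -4*Y*Y = -4*Y**2)
-z(R(41, -22)) = -(-4)*(-17)**2 = -(-4)*289 = -1*(-1156) = 1156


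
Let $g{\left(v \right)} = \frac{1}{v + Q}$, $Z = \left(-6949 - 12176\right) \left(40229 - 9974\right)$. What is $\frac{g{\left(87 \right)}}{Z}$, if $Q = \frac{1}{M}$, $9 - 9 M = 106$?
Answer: $- \frac{97}{4877824556250} \approx -1.9886 \cdot 10^{-11}$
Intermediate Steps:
$M = - \frac{97}{9}$ ($M = 1 - \frac{106}{9} = - \frac{97}{9} \approx -10.778$)
$Z = -578626875$ ($Z = \left(-19125\right) 30255 = -578626875$)
$Q = - \frac{9}{97}$ ($Q = \frac{1}{- \frac{97}{9}} = - \frac{9}{97} \approx -0.092783$)
$g{\left(v \right)} = \frac{1}{- \frac{9}{97} + v}$ ($g{\left(v \right)} = \frac{1}{v - \frac{9}{97}} = \frac{1}{- \frac{9}{97} + v}$)
$\frac{g{\left(87 \right)}}{Z} = \frac{97 \frac{1}{-9 + 97 \cdot 87}}{-578626875} = \frac{97}{-9 + 8439} \left(- \frac{1}{578626875}\right) = \frac{97}{8430} \left(- \frac{1}{578626875}\right) = - \frac{97}{4877824556250}$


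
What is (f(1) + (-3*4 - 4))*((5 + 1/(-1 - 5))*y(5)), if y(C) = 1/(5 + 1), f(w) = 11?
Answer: -145/36 ≈ -4.0278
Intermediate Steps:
y(C) = ⅙ (y(C) = 1/6 = ⅙)
(f(1) + (-3*4 - 4))*((5 + 1/(-1 - 5))*y(5)) = (11 + (-3*4 - 4))*((5 + 1/(-1 - 5))*(⅙)) = (11 + (-12 - 4))*((5 + 1/(-6))*(⅙)) = (11 - 16)*((5 - ⅙)*(⅙)) = -145/(6*6) = -5*29/36 = -145/36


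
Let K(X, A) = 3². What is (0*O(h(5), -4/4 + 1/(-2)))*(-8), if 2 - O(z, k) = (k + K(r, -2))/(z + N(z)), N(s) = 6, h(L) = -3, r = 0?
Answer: 0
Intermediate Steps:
K(X, A) = 9
O(z, k) = 2 - (9 + k)/(6 + z) (O(z, k) = 2 - (k + 9)/(z + 6) = 2 - (9 + k)/(6 + z))
(0*O(h(5), -4/4 + 1/(-2)))*(-8) = (0*((3 - (-4/4 + 1/(-2)) + 2*(-3))/(6 - 3)))*(-8) = (0*((3 - (-4*¼ + 1*(-½)) - 6)/3))*(-8) = (0*((3 - (-1 - ½) - 6)/3))*(-8) = (0*((3 - 1*(-3/2) - 6)/3))*(-8) = (0*((3 + 3/2 - 6)/3))*(-8) = (0*((⅓)*(-3/2)))*(-8) = (0*(-½))*(-8) = 0*(-8) = 0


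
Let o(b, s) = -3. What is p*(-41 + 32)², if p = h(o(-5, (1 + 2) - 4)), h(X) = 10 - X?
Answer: 1053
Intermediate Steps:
p = 13 (p = 10 - 1*(-3) = 10 + 3 = 13)
p*(-41 + 32)² = 13*(-41 + 32)² = 13*(-9)² = 13*81 = 1053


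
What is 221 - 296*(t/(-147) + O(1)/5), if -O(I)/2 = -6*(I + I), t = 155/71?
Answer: -62382163/52185 ≈ -1195.4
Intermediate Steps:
t = 155/71 (t = 155*(1/71) = 155/71 ≈ 2.1831)
O(I) = 24*I (O(I) = -(-12)*(I + I) = -(-12)*2*I = -(-24)*I = 24*I)
221 - 296*(t/(-147) + O(1)/5) = 221 - 296*((155/71)/(-147) + (24*1)/5) = 221 - 296*((155/71)*(-1/147) + 24*(⅕)) = 221 - 296*(-155/10437 + 24/5) = 221 - 296*249713/52185 = 221 - 73915048/52185 = -62382163/52185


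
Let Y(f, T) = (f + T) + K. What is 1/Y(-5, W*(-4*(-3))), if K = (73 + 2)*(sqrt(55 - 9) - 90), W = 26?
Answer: -6443/41253499 - 75*sqrt(46)/41253499 ≈ -0.00016851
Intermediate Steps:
K = -6750 + 75*sqrt(46) (K = 75*(sqrt(46) - 90) = 75*(-90 + sqrt(46)) = -6750 + 75*sqrt(46) ≈ -6241.3)
Y(f, T) = -6750 + T + f + 75*sqrt(46) (Y(f, T) = (f + T) + (-6750 + 75*sqrt(46)) = (T + f) + (-6750 + 75*sqrt(46)) = -6750 + T + f + 75*sqrt(46))
1/Y(-5, W*(-4*(-3))) = 1/(-6750 + 26*(-4*(-3)) - 5 + 75*sqrt(46)) = 1/(-6750 + 26*12 - 5 + 75*sqrt(46)) = 1/(-6750 + 312 - 5 + 75*sqrt(46)) = 1/(-6443 + 75*sqrt(46))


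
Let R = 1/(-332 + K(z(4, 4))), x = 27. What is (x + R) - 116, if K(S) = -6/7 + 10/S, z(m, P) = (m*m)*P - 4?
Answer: -1243639/13973 ≈ -89.003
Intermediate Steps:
z(m, P) = -4 + P*m² (z(m, P) = m²*P - 4 = P*m² - 4 = -4 + P*m²)
K(S) = -6/7 + 10/S (K(S) = -6*⅐ + 10/S = -6/7 + 10/S)
R = -42/13973 (R = 1/(-332 + (-6/7 + 10/(-4 + 4*4²))) = 1/(-332 + (-6/7 + 10/(-4 + 4*16))) = 1/(-332 + (-6/7 + 10/(-4 + 64))) = 1/(-332 + (-6/7 + 10/60)) = 1/(-332 + (-6/7 + 10*(1/60))) = 1/(-332 + (-6/7 + ⅙)) = 1/(-332 - 29/42) = 1/(-13973/42) = -42/13973 ≈ -0.0030058)
(x + R) - 116 = (27 - 42/13973) - 116 = 377229/13973 - 116 = -1243639/13973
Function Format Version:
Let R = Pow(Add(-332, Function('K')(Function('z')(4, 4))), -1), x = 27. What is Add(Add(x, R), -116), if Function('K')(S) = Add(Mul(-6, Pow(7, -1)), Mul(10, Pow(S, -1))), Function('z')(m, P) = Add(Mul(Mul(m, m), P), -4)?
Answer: Rational(-1243639, 13973) ≈ -89.003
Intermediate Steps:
Function('z')(m, P) = Add(-4, Mul(P, Pow(m, 2))) (Function('z')(m, P) = Add(Mul(Pow(m, 2), P), -4) = Add(Mul(P, Pow(m, 2)), -4) = Add(-4, Mul(P, Pow(m, 2))))
Function('K')(S) = Add(Rational(-6, 7), Mul(10, Pow(S, -1))) (Function('K')(S) = Add(Mul(-6, Rational(1, 7)), Mul(10, Pow(S, -1))) = Add(Rational(-6, 7), Mul(10, Pow(S, -1))))
R = Rational(-42, 13973) (R = Pow(Add(-332, Add(Rational(-6, 7), Mul(10, Pow(Add(-4, Mul(4, Pow(4, 2))), -1)))), -1) = Pow(Add(-332, Add(Rational(-6, 7), Mul(10, Pow(Add(-4, Mul(4, 16)), -1)))), -1) = Pow(Add(-332, Add(Rational(-6, 7), Mul(10, Pow(Add(-4, 64), -1)))), -1) = Pow(Add(-332, Add(Rational(-6, 7), Mul(10, Pow(60, -1)))), -1) = Pow(Add(-332, Add(Rational(-6, 7), Mul(10, Rational(1, 60)))), -1) = Pow(Add(-332, Add(Rational(-6, 7), Rational(1, 6))), -1) = Pow(Add(-332, Rational(-29, 42)), -1) = Pow(Rational(-13973, 42), -1) = Rational(-42, 13973) ≈ -0.0030058)
Add(Add(x, R), -116) = Add(Add(27, Rational(-42, 13973)), -116) = Add(Rational(377229, 13973), -116) = Rational(-1243639, 13973)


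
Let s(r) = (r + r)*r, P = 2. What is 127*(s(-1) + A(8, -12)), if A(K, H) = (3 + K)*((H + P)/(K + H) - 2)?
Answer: 1905/2 ≈ 952.50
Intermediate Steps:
s(r) = 2*r**2 (s(r) = (2*r)*r = 2*r**2)
A(K, H) = (-2 + (2 + H)/(H + K))*(3 + K) (A(K, H) = (3 + K)*((H + 2)/(K + H) - 2) = (3 + K)*((2 + H)/(H + K) - 2) = (3 + K)*(-2 + (2 + H)/(H + K)) = (-2 + (2 + H)/(H + K))*(3 + K))
127*(s(-1) + A(8, -12)) = 127*(2*(-1)**2 + (6 - 4*8 - 3*(-12) - 2*8**2 - 1*(-12)*8)/(-12 + 8)) = 127*(2*1 + (6 - 32 + 36 - 2*64 + 96)/(-4)) = 127*(2 - (6 - 32 + 36 - 128 + 96)/4) = 127*(2 - 1/4*(-22)) = 127*(2 + 11/2) = 127*(15/2) = 1905/2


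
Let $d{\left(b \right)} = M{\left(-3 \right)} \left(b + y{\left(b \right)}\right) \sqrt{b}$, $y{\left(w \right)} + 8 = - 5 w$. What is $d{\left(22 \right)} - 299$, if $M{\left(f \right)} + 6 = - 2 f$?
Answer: $-299$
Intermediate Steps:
$M{\left(f \right)} = -6 - 2 f$
$y{\left(w \right)} = -8 - 5 w$
$d{\left(b \right)} = 0$ ($d{\left(b \right)} = \left(-6 - -6\right) \left(b - \left(8 + 5 b\right)\right) \sqrt{b} = \left(-6 + 6\right) \left(-8 - 4 b\right) \sqrt{b} = 0 \left(-8 - 4 b\right) \sqrt{b} = 0 \sqrt{b} = 0$)
$d{\left(22 \right)} - 299 = 0 - 299 = -299$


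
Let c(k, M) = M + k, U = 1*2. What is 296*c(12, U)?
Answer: 4144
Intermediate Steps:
U = 2
296*c(12, U) = 296*(2 + 12) = 296*14 = 4144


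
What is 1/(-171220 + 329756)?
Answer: 1/158536 ≈ 6.3077e-6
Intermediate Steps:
1/(-171220 + 329756) = 1/158536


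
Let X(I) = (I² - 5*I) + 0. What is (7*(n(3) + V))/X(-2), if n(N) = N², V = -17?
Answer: -4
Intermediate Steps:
X(I) = I² - 5*I
(7*(n(3) + V))/X(-2) = (7*(3² - 17))/((-2*(-5 - 2))) = (7*(9 - 17))/((-2*(-7))) = (7*(-8))/14 = (1/14)*(-56) = -4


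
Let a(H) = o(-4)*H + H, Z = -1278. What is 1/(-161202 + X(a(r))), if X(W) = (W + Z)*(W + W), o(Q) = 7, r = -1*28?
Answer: 1/511694 ≈ 1.9543e-6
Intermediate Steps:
r = -28
a(H) = 8*H (a(H) = 7*H + H = 8*H)
X(W) = 2*W*(-1278 + W) (X(W) = (W - 1278)*(W + W) = (-1278 + W)*(2*W) = 2*W*(-1278 + W))
1/(-161202 + X(a(r))) = 1/(-161202 + 2*(8*(-28))*(-1278 + 8*(-28))) = 1/(-161202 + 2*(-224)*(-1278 - 224)) = 1/(-161202 + 2*(-224)*(-1502)) = 1/(-161202 + 672896) = 1/511694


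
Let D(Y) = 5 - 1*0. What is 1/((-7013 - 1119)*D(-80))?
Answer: -1/40660 ≈ -2.4594e-5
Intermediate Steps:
D(Y) = 5 (D(Y) = 5 + 0 = 5)
1/((-7013 - 1119)*D(-80)) = 1/(-7013 - 1119*5) = (⅕)/(-8132) = -1/8132*⅕ = -1/40660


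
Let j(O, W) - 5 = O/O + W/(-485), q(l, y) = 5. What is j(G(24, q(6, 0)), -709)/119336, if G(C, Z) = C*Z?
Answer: 517/8268280 ≈ 6.2528e-5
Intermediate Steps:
j(O, W) = 6 - W/485 (j(O, W) = 5 + (O/O + W/(-485)) = 5 + (1 + W*(-1/485)) = 5 + (1 - W/485) = 6 - W/485)
j(G(24, q(6, 0)), -709)/119336 = (6 - 1/485*(-709))/119336 = (6 + 709/485)*(1/119336) = (3619/485)*(1/119336) = 517/8268280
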